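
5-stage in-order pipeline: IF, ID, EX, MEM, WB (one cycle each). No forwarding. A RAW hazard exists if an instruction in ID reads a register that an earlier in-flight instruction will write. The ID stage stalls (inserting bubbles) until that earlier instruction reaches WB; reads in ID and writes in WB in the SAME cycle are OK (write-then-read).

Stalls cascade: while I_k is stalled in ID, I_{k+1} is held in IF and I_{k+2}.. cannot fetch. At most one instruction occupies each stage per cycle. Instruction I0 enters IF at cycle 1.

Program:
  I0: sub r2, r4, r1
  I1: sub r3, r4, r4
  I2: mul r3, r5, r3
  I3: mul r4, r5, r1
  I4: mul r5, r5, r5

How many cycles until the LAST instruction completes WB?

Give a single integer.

Answer: 11

Derivation:
I0 sub r2 <- r4,r1: IF@1 ID@2 stall=0 (-) EX@3 MEM@4 WB@5
I1 sub r3 <- r4,r4: IF@2 ID@3 stall=0 (-) EX@4 MEM@5 WB@6
I2 mul r3 <- r5,r3: IF@3 ID@4 stall=2 (RAW on I1.r3 (WB@6)) EX@7 MEM@8 WB@9
I3 mul r4 <- r5,r1: IF@4 ID@7 stall=0 (-) EX@8 MEM@9 WB@10
I4 mul r5 <- r5,r5: IF@7 ID@8 stall=0 (-) EX@9 MEM@10 WB@11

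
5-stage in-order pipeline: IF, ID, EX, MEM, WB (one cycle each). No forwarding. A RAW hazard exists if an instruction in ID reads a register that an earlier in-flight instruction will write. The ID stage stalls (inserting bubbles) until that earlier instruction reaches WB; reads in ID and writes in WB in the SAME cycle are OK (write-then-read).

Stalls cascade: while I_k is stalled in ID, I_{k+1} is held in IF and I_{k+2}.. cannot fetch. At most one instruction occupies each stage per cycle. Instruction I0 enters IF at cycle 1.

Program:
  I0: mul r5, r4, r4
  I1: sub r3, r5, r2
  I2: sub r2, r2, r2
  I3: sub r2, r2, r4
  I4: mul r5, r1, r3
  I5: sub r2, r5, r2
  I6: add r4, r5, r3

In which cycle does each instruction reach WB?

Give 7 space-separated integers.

I0 mul r5 <- r4,r4: IF@1 ID@2 stall=0 (-) EX@3 MEM@4 WB@5
I1 sub r3 <- r5,r2: IF@2 ID@3 stall=2 (RAW on I0.r5 (WB@5)) EX@6 MEM@7 WB@8
I2 sub r2 <- r2,r2: IF@3 ID@6 stall=0 (-) EX@7 MEM@8 WB@9
I3 sub r2 <- r2,r4: IF@6 ID@7 stall=2 (RAW on I2.r2 (WB@9)) EX@10 MEM@11 WB@12
I4 mul r5 <- r1,r3: IF@7 ID@10 stall=0 (-) EX@11 MEM@12 WB@13
I5 sub r2 <- r5,r2: IF@10 ID@11 stall=2 (RAW on I4.r5 (WB@13)) EX@14 MEM@15 WB@16
I6 add r4 <- r5,r3: IF@11 ID@14 stall=0 (-) EX@15 MEM@16 WB@17

Answer: 5 8 9 12 13 16 17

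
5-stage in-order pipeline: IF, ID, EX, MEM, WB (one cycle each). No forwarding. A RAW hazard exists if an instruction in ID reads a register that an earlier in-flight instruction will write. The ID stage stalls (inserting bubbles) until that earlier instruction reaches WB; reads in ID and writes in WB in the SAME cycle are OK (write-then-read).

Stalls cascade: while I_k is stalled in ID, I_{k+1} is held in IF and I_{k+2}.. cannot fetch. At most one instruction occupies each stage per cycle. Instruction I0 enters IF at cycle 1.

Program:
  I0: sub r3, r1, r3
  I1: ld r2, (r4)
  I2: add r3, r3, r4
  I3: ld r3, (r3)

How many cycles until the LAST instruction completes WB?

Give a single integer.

Answer: 11

Derivation:
I0 sub r3 <- r1,r3: IF@1 ID@2 stall=0 (-) EX@3 MEM@4 WB@5
I1 ld r2 <- r4: IF@2 ID@3 stall=0 (-) EX@4 MEM@5 WB@6
I2 add r3 <- r3,r4: IF@3 ID@4 stall=1 (RAW on I0.r3 (WB@5)) EX@6 MEM@7 WB@8
I3 ld r3 <- r3: IF@4 ID@6 stall=2 (RAW on I2.r3 (WB@8)) EX@9 MEM@10 WB@11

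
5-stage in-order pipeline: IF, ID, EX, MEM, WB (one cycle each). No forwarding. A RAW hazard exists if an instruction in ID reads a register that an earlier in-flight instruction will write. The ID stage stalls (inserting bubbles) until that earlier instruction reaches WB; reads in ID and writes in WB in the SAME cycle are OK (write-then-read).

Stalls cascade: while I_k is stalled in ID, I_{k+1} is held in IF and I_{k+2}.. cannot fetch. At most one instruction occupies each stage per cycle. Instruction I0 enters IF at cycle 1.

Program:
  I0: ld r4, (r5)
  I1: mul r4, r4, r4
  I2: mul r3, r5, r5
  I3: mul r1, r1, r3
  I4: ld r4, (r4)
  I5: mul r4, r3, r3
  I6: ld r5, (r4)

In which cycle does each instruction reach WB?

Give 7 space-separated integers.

I0 ld r4 <- r5: IF@1 ID@2 stall=0 (-) EX@3 MEM@4 WB@5
I1 mul r4 <- r4,r4: IF@2 ID@3 stall=2 (RAW on I0.r4 (WB@5)) EX@6 MEM@7 WB@8
I2 mul r3 <- r5,r5: IF@3 ID@6 stall=0 (-) EX@7 MEM@8 WB@9
I3 mul r1 <- r1,r3: IF@6 ID@7 stall=2 (RAW on I2.r3 (WB@9)) EX@10 MEM@11 WB@12
I4 ld r4 <- r4: IF@7 ID@10 stall=0 (-) EX@11 MEM@12 WB@13
I5 mul r4 <- r3,r3: IF@10 ID@11 stall=0 (-) EX@12 MEM@13 WB@14
I6 ld r5 <- r4: IF@11 ID@12 stall=2 (RAW on I5.r4 (WB@14)) EX@15 MEM@16 WB@17

Answer: 5 8 9 12 13 14 17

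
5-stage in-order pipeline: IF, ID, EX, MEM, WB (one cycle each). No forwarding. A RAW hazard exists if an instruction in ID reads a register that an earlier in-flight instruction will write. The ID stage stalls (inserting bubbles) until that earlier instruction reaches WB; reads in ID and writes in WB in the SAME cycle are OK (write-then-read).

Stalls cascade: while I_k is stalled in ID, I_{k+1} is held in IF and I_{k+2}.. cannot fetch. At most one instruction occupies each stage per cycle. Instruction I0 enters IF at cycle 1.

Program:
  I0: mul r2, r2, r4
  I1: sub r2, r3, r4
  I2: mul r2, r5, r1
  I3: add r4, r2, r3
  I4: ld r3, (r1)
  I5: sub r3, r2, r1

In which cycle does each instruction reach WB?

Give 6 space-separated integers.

Answer: 5 6 7 10 11 12

Derivation:
I0 mul r2 <- r2,r4: IF@1 ID@2 stall=0 (-) EX@3 MEM@4 WB@5
I1 sub r2 <- r3,r4: IF@2 ID@3 stall=0 (-) EX@4 MEM@5 WB@6
I2 mul r2 <- r5,r1: IF@3 ID@4 stall=0 (-) EX@5 MEM@6 WB@7
I3 add r4 <- r2,r3: IF@4 ID@5 stall=2 (RAW on I2.r2 (WB@7)) EX@8 MEM@9 WB@10
I4 ld r3 <- r1: IF@5 ID@8 stall=0 (-) EX@9 MEM@10 WB@11
I5 sub r3 <- r2,r1: IF@8 ID@9 stall=0 (-) EX@10 MEM@11 WB@12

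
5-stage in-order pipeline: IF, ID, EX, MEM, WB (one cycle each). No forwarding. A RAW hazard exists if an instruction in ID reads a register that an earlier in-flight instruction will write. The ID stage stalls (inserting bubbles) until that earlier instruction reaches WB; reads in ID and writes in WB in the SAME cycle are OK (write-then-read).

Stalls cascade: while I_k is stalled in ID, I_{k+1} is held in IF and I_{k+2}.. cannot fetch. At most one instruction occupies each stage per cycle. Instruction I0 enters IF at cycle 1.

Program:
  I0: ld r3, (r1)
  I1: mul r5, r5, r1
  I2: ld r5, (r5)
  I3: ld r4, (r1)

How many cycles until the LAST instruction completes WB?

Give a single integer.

I0 ld r3 <- r1: IF@1 ID@2 stall=0 (-) EX@3 MEM@4 WB@5
I1 mul r5 <- r5,r1: IF@2 ID@3 stall=0 (-) EX@4 MEM@5 WB@6
I2 ld r5 <- r5: IF@3 ID@4 stall=2 (RAW on I1.r5 (WB@6)) EX@7 MEM@8 WB@9
I3 ld r4 <- r1: IF@4 ID@7 stall=0 (-) EX@8 MEM@9 WB@10

Answer: 10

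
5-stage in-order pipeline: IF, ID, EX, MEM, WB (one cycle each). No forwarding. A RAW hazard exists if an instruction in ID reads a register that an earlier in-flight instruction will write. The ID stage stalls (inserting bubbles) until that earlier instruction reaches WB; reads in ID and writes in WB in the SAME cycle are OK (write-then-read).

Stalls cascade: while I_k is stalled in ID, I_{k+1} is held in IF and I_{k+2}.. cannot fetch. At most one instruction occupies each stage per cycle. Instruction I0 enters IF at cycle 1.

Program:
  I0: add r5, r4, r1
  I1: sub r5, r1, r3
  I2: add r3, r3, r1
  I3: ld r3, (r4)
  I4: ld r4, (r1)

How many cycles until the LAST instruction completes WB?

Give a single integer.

I0 add r5 <- r4,r1: IF@1 ID@2 stall=0 (-) EX@3 MEM@4 WB@5
I1 sub r5 <- r1,r3: IF@2 ID@3 stall=0 (-) EX@4 MEM@5 WB@6
I2 add r3 <- r3,r1: IF@3 ID@4 stall=0 (-) EX@5 MEM@6 WB@7
I3 ld r3 <- r4: IF@4 ID@5 stall=0 (-) EX@6 MEM@7 WB@8
I4 ld r4 <- r1: IF@5 ID@6 stall=0 (-) EX@7 MEM@8 WB@9

Answer: 9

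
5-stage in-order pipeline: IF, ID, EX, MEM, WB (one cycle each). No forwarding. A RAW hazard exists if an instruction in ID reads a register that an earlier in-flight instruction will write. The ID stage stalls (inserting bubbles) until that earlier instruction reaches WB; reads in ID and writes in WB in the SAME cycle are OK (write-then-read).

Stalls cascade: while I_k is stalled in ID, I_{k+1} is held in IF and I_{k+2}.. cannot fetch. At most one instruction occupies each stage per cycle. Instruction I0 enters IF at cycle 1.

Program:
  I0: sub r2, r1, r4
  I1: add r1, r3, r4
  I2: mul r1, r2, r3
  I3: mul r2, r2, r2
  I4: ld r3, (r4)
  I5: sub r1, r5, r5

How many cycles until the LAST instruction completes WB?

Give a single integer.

I0 sub r2 <- r1,r4: IF@1 ID@2 stall=0 (-) EX@3 MEM@4 WB@5
I1 add r1 <- r3,r4: IF@2 ID@3 stall=0 (-) EX@4 MEM@5 WB@6
I2 mul r1 <- r2,r3: IF@3 ID@4 stall=1 (RAW on I0.r2 (WB@5)) EX@6 MEM@7 WB@8
I3 mul r2 <- r2,r2: IF@4 ID@6 stall=0 (-) EX@7 MEM@8 WB@9
I4 ld r3 <- r4: IF@6 ID@7 stall=0 (-) EX@8 MEM@9 WB@10
I5 sub r1 <- r5,r5: IF@7 ID@8 stall=0 (-) EX@9 MEM@10 WB@11

Answer: 11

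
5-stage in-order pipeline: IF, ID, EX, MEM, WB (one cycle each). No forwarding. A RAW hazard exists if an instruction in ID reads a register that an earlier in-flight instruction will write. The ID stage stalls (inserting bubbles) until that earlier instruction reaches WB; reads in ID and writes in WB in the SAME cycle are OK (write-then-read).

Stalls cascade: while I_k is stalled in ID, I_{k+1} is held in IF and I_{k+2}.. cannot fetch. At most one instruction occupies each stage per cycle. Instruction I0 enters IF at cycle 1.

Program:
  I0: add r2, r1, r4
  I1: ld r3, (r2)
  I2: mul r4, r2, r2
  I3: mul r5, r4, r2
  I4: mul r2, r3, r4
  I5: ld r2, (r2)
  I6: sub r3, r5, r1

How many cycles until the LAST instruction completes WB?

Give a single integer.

Answer: 17

Derivation:
I0 add r2 <- r1,r4: IF@1 ID@2 stall=0 (-) EX@3 MEM@4 WB@5
I1 ld r3 <- r2: IF@2 ID@3 stall=2 (RAW on I0.r2 (WB@5)) EX@6 MEM@7 WB@8
I2 mul r4 <- r2,r2: IF@3 ID@6 stall=0 (-) EX@7 MEM@8 WB@9
I3 mul r5 <- r4,r2: IF@6 ID@7 stall=2 (RAW on I2.r4 (WB@9)) EX@10 MEM@11 WB@12
I4 mul r2 <- r3,r4: IF@7 ID@10 stall=0 (-) EX@11 MEM@12 WB@13
I5 ld r2 <- r2: IF@10 ID@11 stall=2 (RAW on I4.r2 (WB@13)) EX@14 MEM@15 WB@16
I6 sub r3 <- r5,r1: IF@11 ID@14 stall=0 (-) EX@15 MEM@16 WB@17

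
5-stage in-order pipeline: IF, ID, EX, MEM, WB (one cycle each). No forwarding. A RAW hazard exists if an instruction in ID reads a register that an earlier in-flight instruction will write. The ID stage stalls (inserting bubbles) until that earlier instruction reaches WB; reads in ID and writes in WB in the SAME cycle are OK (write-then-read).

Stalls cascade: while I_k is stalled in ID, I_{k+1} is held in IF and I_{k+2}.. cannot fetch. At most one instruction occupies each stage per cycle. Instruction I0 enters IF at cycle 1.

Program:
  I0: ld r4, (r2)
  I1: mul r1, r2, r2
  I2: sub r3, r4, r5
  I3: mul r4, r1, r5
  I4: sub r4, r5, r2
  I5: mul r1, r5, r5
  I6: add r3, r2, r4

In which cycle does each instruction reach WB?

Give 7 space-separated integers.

Answer: 5 6 8 9 10 11 13

Derivation:
I0 ld r4 <- r2: IF@1 ID@2 stall=0 (-) EX@3 MEM@4 WB@5
I1 mul r1 <- r2,r2: IF@2 ID@3 stall=0 (-) EX@4 MEM@5 WB@6
I2 sub r3 <- r4,r5: IF@3 ID@4 stall=1 (RAW on I0.r4 (WB@5)) EX@6 MEM@7 WB@8
I3 mul r4 <- r1,r5: IF@4 ID@6 stall=0 (-) EX@7 MEM@8 WB@9
I4 sub r4 <- r5,r2: IF@6 ID@7 stall=0 (-) EX@8 MEM@9 WB@10
I5 mul r1 <- r5,r5: IF@7 ID@8 stall=0 (-) EX@9 MEM@10 WB@11
I6 add r3 <- r2,r4: IF@8 ID@9 stall=1 (RAW on I4.r4 (WB@10)) EX@11 MEM@12 WB@13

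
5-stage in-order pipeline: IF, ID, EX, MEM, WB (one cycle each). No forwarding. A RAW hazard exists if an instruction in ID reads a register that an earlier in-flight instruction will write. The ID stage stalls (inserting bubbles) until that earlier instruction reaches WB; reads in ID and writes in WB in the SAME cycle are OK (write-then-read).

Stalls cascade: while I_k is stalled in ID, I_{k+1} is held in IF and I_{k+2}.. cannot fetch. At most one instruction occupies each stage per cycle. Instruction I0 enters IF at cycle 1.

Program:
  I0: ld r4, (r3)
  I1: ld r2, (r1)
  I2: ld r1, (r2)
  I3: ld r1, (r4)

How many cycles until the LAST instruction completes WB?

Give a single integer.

Answer: 10

Derivation:
I0 ld r4 <- r3: IF@1 ID@2 stall=0 (-) EX@3 MEM@4 WB@5
I1 ld r2 <- r1: IF@2 ID@3 stall=0 (-) EX@4 MEM@5 WB@6
I2 ld r1 <- r2: IF@3 ID@4 stall=2 (RAW on I1.r2 (WB@6)) EX@7 MEM@8 WB@9
I3 ld r1 <- r4: IF@4 ID@7 stall=0 (-) EX@8 MEM@9 WB@10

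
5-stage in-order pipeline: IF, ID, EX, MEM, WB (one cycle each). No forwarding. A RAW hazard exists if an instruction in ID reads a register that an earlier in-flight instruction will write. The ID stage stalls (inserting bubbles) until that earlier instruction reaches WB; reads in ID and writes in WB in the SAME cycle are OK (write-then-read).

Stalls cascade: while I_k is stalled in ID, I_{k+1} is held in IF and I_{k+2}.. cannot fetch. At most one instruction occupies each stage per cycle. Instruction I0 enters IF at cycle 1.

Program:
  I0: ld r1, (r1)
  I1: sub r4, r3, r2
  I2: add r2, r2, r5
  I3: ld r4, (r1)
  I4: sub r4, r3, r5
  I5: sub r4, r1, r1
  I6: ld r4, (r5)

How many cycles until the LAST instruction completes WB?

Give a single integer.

Answer: 11

Derivation:
I0 ld r1 <- r1: IF@1 ID@2 stall=0 (-) EX@3 MEM@4 WB@5
I1 sub r4 <- r3,r2: IF@2 ID@3 stall=0 (-) EX@4 MEM@5 WB@6
I2 add r2 <- r2,r5: IF@3 ID@4 stall=0 (-) EX@5 MEM@6 WB@7
I3 ld r4 <- r1: IF@4 ID@5 stall=0 (-) EX@6 MEM@7 WB@8
I4 sub r4 <- r3,r5: IF@5 ID@6 stall=0 (-) EX@7 MEM@8 WB@9
I5 sub r4 <- r1,r1: IF@6 ID@7 stall=0 (-) EX@8 MEM@9 WB@10
I6 ld r4 <- r5: IF@7 ID@8 stall=0 (-) EX@9 MEM@10 WB@11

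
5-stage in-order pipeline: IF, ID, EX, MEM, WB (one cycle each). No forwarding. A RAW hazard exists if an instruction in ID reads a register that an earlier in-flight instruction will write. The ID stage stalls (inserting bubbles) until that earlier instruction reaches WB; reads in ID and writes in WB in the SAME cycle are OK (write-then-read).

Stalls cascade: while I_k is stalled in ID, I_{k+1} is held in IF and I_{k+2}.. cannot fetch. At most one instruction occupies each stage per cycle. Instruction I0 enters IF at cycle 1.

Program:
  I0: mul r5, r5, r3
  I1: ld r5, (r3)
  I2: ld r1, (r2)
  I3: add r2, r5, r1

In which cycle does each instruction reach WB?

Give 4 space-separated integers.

I0 mul r5 <- r5,r3: IF@1 ID@2 stall=0 (-) EX@3 MEM@4 WB@5
I1 ld r5 <- r3: IF@2 ID@3 stall=0 (-) EX@4 MEM@5 WB@6
I2 ld r1 <- r2: IF@3 ID@4 stall=0 (-) EX@5 MEM@6 WB@7
I3 add r2 <- r5,r1: IF@4 ID@5 stall=2 (RAW on I2.r1 (WB@7)) EX@8 MEM@9 WB@10

Answer: 5 6 7 10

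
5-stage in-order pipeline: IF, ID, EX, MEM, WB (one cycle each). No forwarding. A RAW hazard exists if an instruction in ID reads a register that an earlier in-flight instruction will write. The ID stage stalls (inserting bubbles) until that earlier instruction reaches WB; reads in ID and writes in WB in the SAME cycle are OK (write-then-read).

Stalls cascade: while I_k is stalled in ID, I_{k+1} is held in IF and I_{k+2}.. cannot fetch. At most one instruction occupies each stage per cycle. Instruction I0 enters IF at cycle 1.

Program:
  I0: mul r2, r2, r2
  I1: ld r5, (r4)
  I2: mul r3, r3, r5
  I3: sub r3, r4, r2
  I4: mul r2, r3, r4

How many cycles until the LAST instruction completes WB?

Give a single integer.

Answer: 13

Derivation:
I0 mul r2 <- r2,r2: IF@1 ID@2 stall=0 (-) EX@3 MEM@4 WB@5
I1 ld r5 <- r4: IF@2 ID@3 stall=0 (-) EX@4 MEM@5 WB@6
I2 mul r3 <- r3,r5: IF@3 ID@4 stall=2 (RAW on I1.r5 (WB@6)) EX@7 MEM@8 WB@9
I3 sub r3 <- r4,r2: IF@4 ID@7 stall=0 (-) EX@8 MEM@9 WB@10
I4 mul r2 <- r3,r4: IF@7 ID@8 stall=2 (RAW on I3.r3 (WB@10)) EX@11 MEM@12 WB@13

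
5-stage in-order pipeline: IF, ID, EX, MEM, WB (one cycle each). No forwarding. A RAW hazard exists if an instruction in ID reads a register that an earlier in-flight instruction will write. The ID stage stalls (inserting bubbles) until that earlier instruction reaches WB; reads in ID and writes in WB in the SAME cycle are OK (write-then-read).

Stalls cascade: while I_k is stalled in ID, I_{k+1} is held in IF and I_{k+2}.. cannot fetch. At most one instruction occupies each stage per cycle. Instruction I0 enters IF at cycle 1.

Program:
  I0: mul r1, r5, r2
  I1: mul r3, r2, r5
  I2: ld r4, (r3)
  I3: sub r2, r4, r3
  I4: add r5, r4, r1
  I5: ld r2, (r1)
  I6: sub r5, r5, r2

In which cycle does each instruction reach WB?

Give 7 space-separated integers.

I0 mul r1 <- r5,r2: IF@1 ID@2 stall=0 (-) EX@3 MEM@4 WB@5
I1 mul r3 <- r2,r5: IF@2 ID@3 stall=0 (-) EX@4 MEM@5 WB@6
I2 ld r4 <- r3: IF@3 ID@4 stall=2 (RAW on I1.r3 (WB@6)) EX@7 MEM@8 WB@9
I3 sub r2 <- r4,r3: IF@4 ID@7 stall=2 (RAW on I2.r4 (WB@9)) EX@10 MEM@11 WB@12
I4 add r5 <- r4,r1: IF@7 ID@10 stall=0 (-) EX@11 MEM@12 WB@13
I5 ld r2 <- r1: IF@10 ID@11 stall=0 (-) EX@12 MEM@13 WB@14
I6 sub r5 <- r5,r2: IF@11 ID@12 stall=2 (RAW on I5.r2 (WB@14)) EX@15 MEM@16 WB@17

Answer: 5 6 9 12 13 14 17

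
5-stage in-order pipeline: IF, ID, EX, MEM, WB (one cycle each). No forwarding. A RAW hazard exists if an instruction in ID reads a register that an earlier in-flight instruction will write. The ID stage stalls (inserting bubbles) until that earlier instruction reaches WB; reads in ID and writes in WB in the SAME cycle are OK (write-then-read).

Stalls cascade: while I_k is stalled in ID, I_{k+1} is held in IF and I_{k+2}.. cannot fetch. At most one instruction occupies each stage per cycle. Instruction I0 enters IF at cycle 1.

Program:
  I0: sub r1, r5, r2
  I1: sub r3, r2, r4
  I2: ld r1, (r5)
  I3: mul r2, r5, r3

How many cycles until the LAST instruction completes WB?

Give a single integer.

Answer: 9

Derivation:
I0 sub r1 <- r5,r2: IF@1 ID@2 stall=0 (-) EX@3 MEM@4 WB@5
I1 sub r3 <- r2,r4: IF@2 ID@3 stall=0 (-) EX@4 MEM@5 WB@6
I2 ld r1 <- r5: IF@3 ID@4 stall=0 (-) EX@5 MEM@6 WB@7
I3 mul r2 <- r5,r3: IF@4 ID@5 stall=1 (RAW on I1.r3 (WB@6)) EX@7 MEM@8 WB@9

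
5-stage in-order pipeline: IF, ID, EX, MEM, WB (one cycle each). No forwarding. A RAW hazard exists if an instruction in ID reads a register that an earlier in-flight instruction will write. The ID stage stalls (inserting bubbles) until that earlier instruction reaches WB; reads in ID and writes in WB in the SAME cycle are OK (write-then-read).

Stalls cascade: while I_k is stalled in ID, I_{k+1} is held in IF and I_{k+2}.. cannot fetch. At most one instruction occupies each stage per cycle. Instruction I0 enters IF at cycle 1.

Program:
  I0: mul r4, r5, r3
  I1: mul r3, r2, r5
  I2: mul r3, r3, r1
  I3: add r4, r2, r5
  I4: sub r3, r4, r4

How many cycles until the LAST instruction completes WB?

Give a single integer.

Answer: 13

Derivation:
I0 mul r4 <- r5,r3: IF@1 ID@2 stall=0 (-) EX@3 MEM@4 WB@5
I1 mul r3 <- r2,r5: IF@2 ID@3 stall=0 (-) EX@4 MEM@5 WB@6
I2 mul r3 <- r3,r1: IF@3 ID@4 stall=2 (RAW on I1.r3 (WB@6)) EX@7 MEM@8 WB@9
I3 add r4 <- r2,r5: IF@4 ID@7 stall=0 (-) EX@8 MEM@9 WB@10
I4 sub r3 <- r4,r4: IF@7 ID@8 stall=2 (RAW on I3.r4 (WB@10)) EX@11 MEM@12 WB@13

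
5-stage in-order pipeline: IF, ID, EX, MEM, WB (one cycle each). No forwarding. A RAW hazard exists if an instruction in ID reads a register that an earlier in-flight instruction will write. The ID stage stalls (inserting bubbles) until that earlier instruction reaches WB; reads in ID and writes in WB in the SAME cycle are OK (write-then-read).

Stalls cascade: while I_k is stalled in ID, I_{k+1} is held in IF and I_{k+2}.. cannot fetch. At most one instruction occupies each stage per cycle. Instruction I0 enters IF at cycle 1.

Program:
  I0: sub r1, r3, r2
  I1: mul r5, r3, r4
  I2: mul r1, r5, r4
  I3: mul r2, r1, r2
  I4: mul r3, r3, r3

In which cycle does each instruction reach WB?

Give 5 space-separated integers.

Answer: 5 6 9 12 13

Derivation:
I0 sub r1 <- r3,r2: IF@1 ID@2 stall=0 (-) EX@3 MEM@4 WB@5
I1 mul r5 <- r3,r4: IF@2 ID@3 stall=0 (-) EX@4 MEM@5 WB@6
I2 mul r1 <- r5,r4: IF@3 ID@4 stall=2 (RAW on I1.r5 (WB@6)) EX@7 MEM@8 WB@9
I3 mul r2 <- r1,r2: IF@4 ID@7 stall=2 (RAW on I2.r1 (WB@9)) EX@10 MEM@11 WB@12
I4 mul r3 <- r3,r3: IF@7 ID@10 stall=0 (-) EX@11 MEM@12 WB@13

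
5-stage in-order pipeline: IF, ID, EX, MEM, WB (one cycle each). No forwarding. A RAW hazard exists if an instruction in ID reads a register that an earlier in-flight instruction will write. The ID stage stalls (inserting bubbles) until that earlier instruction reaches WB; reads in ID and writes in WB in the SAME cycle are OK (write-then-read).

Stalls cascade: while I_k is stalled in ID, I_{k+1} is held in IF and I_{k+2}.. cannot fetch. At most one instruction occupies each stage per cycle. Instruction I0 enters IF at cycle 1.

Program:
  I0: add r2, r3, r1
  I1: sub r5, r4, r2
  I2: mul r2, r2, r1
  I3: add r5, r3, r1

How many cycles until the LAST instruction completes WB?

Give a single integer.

I0 add r2 <- r3,r1: IF@1 ID@2 stall=0 (-) EX@3 MEM@4 WB@5
I1 sub r5 <- r4,r2: IF@2 ID@3 stall=2 (RAW on I0.r2 (WB@5)) EX@6 MEM@7 WB@8
I2 mul r2 <- r2,r1: IF@3 ID@6 stall=0 (-) EX@7 MEM@8 WB@9
I3 add r5 <- r3,r1: IF@6 ID@7 stall=0 (-) EX@8 MEM@9 WB@10

Answer: 10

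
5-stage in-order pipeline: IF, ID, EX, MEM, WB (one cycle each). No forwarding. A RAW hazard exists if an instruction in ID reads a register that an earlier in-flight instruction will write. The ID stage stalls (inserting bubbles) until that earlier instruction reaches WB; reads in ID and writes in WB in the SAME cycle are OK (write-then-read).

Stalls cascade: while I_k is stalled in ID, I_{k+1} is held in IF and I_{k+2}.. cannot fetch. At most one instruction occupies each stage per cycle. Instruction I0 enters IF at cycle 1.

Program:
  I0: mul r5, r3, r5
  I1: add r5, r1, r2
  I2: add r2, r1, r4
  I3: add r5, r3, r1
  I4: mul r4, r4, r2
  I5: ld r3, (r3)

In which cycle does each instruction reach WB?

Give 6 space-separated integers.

I0 mul r5 <- r3,r5: IF@1 ID@2 stall=0 (-) EX@3 MEM@4 WB@5
I1 add r5 <- r1,r2: IF@2 ID@3 stall=0 (-) EX@4 MEM@5 WB@6
I2 add r2 <- r1,r4: IF@3 ID@4 stall=0 (-) EX@5 MEM@6 WB@7
I3 add r5 <- r3,r1: IF@4 ID@5 stall=0 (-) EX@6 MEM@7 WB@8
I4 mul r4 <- r4,r2: IF@5 ID@6 stall=1 (RAW on I2.r2 (WB@7)) EX@8 MEM@9 WB@10
I5 ld r3 <- r3: IF@6 ID@8 stall=0 (-) EX@9 MEM@10 WB@11

Answer: 5 6 7 8 10 11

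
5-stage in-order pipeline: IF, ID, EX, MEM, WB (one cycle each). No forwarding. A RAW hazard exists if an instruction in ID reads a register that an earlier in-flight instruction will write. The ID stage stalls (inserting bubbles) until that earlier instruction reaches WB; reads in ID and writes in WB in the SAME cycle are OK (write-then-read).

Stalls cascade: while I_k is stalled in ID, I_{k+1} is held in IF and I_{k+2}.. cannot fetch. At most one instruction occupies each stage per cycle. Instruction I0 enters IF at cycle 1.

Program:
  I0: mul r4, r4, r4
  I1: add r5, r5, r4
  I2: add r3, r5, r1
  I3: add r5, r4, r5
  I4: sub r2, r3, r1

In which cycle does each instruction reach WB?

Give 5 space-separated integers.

I0 mul r4 <- r4,r4: IF@1 ID@2 stall=0 (-) EX@3 MEM@4 WB@5
I1 add r5 <- r5,r4: IF@2 ID@3 stall=2 (RAW on I0.r4 (WB@5)) EX@6 MEM@7 WB@8
I2 add r3 <- r5,r1: IF@3 ID@6 stall=2 (RAW on I1.r5 (WB@8)) EX@9 MEM@10 WB@11
I3 add r5 <- r4,r5: IF@6 ID@9 stall=0 (-) EX@10 MEM@11 WB@12
I4 sub r2 <- r3,r1: IF@9 ID@10 stall=1 (RAW on I2.r3 (WB@11)) EX@12 MEM@13 WB@14

Answer: 5 8 11 12 14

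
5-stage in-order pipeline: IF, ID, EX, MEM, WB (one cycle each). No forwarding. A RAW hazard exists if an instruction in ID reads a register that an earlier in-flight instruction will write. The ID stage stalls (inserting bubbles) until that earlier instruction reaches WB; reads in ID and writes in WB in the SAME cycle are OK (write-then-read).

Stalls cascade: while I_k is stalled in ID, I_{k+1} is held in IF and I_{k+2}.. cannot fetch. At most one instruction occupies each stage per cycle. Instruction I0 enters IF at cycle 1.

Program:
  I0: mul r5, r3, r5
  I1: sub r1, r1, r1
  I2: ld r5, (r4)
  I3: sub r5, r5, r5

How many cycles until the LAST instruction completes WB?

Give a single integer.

Answer: 10

Derivation:
I0 mul r5 <- r3,r5: IF@1 ID@2 stall=0 (-) EX@3 MEM@4 WB@5
I1 sub r1 <- r1,r1: IF@2 ID@3 stall=0 (-) EX@4 MEM@5 WB@6
I2 ld r5 <- r4: IF@3 ID@4 stall=0 (-) EX@5 MEM@6 WB@7
I3 sub r5 <- r5,r5: IF@4 ID@5 stall=2 (RAW on I2.r5 (WB@7)) EX@8 MEM@9 WB@10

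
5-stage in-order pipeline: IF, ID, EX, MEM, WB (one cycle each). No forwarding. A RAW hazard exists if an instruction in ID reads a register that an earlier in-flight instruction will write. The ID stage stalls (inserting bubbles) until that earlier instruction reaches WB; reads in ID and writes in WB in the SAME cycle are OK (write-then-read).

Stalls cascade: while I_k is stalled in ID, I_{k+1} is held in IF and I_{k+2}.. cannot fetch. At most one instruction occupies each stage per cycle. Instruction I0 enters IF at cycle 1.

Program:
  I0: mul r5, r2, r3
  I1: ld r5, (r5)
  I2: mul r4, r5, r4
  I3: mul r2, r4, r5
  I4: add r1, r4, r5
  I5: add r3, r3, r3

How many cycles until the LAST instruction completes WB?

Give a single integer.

I0 mul r5 <- r2,r3: IF@1 ID@2 stall=0 (-) EX@3 MEM@4 WB@5
I1 ld r5 <- r5: IF@2 ID@3 stall=2 (RAW on I0.r5 (WB@5)) EX@6 MEM@7 WB@8
I2 mul r4 <- r5,r4: IF@3 ID@6 stall=2 (RAW on I1.r5 (WB@8)) EX@9 MEM@10 WB@11
I3 mul r2 <- r4,r5: IF@6 ID@9 stall=2 (RAW on I2.r4 (WB@11)) EX@12 MEM@13 WB@14
I4 add r1 <- r4,r5: IF@9 ID@12 stall=0 (-) EX@13 MEM@14 WB@15
I5 add r3 <- r3,r3: IF@12 ID@13 stall=0 (-) EX@14 MEM@15 WB@16

Answer: 16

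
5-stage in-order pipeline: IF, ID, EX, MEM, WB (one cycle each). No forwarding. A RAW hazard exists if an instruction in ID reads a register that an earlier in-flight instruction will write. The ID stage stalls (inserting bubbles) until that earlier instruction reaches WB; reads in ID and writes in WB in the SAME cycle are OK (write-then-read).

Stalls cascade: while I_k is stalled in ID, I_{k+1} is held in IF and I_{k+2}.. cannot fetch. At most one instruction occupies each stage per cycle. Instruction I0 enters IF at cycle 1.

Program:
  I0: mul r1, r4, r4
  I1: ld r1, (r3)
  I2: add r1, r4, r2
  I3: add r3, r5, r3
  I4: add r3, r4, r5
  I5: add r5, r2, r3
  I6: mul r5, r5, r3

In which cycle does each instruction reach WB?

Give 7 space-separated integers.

I0 mul r1 <- r4,r4: IF@1 ID@2 stall=0 (-) EX@3 MEM@4 WB@5
I1 ld r1 <- r3: IF@2 ID@3 stall=0 (-) EX@4 MEM@5 WB@6
I2 add r1 <- r4,r2: IF@3 ID@4 stall=0 (-) EX@5 MEM@6 WB@7
I3 add r3 <- r5,r3: IF@4 ID@5 stall=0 (-) EX@6 MEM@7 WB@8
I4 add r3 <- r4,r5: IF@5 ID@6 stall=0 (-) EX@7 MEM@8 WB@9
I5 add r5 <- r2,r3: IF@6 ID@7 stall=2 (RAW on I4.r3 (WB@9)) EX@10 MEM@11 WB@12
I6 mul r5 <- r5,r3: IF@7 ID@10 stall=2 (RAW on I5.r5 (WB@12)) EX@13 MEM@14 WB@15

Answer: 5 6 7 8 9 12 15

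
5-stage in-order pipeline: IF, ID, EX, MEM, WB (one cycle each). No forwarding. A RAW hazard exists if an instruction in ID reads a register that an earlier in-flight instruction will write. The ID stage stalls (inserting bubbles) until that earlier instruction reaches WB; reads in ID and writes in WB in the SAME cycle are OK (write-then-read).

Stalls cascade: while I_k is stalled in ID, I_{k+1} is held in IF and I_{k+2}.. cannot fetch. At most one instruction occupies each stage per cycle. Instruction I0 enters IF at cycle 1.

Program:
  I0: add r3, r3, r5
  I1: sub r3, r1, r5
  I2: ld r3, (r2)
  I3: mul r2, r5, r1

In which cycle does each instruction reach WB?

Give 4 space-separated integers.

I0 add r3 <- r3,r5: IF@1 ID@2 stall=0 (-) EX@3 MEM@4 WB@5
I1 sub r3 <- r1,r5: IF@2 ID@3 stall=0 (-) EX@4 MEM@5 WB@6
I2 ld r3 <- r2: IF@3 ID@4 stall=0 (-) EX@5 MEM@6 WB@7
I3 mul r2 <- r5,r1: IF@4 ID@5 stall=0 (-) EX@6 MEM@7 WB@8

Answer: 5 6 7 8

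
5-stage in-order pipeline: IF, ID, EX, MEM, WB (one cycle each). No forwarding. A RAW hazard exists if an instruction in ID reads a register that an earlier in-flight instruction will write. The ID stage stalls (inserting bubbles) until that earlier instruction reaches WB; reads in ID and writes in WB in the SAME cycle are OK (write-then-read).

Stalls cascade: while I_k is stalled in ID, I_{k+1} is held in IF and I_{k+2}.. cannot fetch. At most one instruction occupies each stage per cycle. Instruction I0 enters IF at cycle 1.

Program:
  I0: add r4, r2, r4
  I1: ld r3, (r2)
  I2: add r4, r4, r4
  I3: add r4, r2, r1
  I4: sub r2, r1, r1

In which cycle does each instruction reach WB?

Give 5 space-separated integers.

I0 add r4 <- r2,r4: IF@1 ID@2 stall=0 (-) EX@3 MEM@4 WB@5
I1 ld r3 <- r2: IF@2 ID@3 stall=0 (-) EX@4 MEM@5 WB@6
I2 add r4 <- r4,r4: IF@3 ID@4 stall=1 (RAW on I0.r4 (WB@5)) EX@6 MEM@7 WB@8
I3 add r4 <- r2,r1: IF@4 ID@6 stall=0 (-) EX@7 MEM@8 WB@9
I4 sub r2 <- r1,r1: IF@6 ID@7 stall=0 (-) EX@8 MEM@9 WB@10

Answer: 5 6 8 9 10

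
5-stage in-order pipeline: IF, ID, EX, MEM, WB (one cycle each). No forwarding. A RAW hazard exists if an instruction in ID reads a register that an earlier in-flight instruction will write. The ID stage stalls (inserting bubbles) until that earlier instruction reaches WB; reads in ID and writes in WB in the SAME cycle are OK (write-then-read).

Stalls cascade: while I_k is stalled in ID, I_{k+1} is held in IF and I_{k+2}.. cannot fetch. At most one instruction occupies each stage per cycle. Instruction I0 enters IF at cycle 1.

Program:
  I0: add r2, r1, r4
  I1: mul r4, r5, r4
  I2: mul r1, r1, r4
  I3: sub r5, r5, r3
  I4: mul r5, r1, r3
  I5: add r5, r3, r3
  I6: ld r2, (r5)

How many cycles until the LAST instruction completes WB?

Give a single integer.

Answer: 16

Derivation:
I0 add r2 <- r1,r4: IF@1 ID@2 stall=0 (-) EX@3 MEM@4 WB@5
I1 mul r4 <- r5,r4: IF@2 ID@3 stall=0 (-) EX@4 MEM@5 WB@6
I2 mul r1 <- r1,r4: IF@3 ID@4 stall=2 (RAW on I1.r4 (WB@6)) EX@7 MEM@8 WB@9
I3 sub r5 <- r5,r3: IF@4 ID@7 stall=0 (-) EX@8 MEM@9 WB@10
I4 mul r5 <- r1,r3: IF@7 ID@8 stall=1 (RAW on I2.r1 (WB@9)) EX@10 MEM@11 WB@12
I5 add r5 <- r3,r3: IF@8 ID@10 stall=0 (-) EX@11 MEM@12 WB@13
I6 ld r2 <- r5: IF@10 ID@11 stall=2 (RAW on I5.r5 (WB@13)) EX@14 MEM@15 WB@16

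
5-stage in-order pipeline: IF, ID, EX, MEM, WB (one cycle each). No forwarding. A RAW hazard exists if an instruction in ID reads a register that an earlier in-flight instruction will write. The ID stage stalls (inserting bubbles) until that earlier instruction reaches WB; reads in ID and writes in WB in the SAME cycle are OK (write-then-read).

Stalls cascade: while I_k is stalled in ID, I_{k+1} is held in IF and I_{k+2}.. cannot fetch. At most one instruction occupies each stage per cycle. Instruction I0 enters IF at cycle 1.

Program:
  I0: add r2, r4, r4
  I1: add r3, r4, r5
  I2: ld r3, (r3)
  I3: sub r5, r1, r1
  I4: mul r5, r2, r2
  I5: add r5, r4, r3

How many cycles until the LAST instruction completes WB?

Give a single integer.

Answer: 12

Derivation:
I0 add r2 <- r4,r4: IF@1 ID@2 stall=0 (-) EX@3 MEM@4 WB@5
I1 add r3 <- r4,r5: IF@2 ID@3 stall=0 (-) EX@4 MEM@5 WB@6
I2 ld r3 <- r3: IF@3 ID@4 stall=2 (RAW on I1.r3 (WB@6)) EX@7 MEM@8 WB@9
I3 sub r5 <- r1,r1: IF@4 ID@7 stall=0 (-) EX@8 MEM@9 WB@10
I4 mul r5 <- r2,r2: IF@7 ID@8 stall=0 (-) EX@9 MEM@10 WB@11
I5 add r5 <- r4,r3: IF@8 ID@9 stall=0 (-) EX@10 MEM@11 WB@12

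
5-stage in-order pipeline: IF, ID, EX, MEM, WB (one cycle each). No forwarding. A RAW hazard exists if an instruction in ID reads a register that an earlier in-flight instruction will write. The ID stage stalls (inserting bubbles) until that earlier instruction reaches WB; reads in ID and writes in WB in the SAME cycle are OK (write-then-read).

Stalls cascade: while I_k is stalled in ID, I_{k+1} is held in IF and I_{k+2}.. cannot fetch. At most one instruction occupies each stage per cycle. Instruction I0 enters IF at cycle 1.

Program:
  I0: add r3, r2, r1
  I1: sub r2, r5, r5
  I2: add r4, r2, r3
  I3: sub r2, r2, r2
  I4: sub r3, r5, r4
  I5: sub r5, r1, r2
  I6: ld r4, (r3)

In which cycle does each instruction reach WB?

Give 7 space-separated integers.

I0 add r3 <- r2,r1: IF@1 ID@2 stall=0 (-) EX@3 MEM@4 WB@5
I1 sub r2 <- r5,r5: IF@2 ID@3 stall=0 (-) EX@4 MEM@5 WB@6
I2 add r4 <- r2,r3: IF@3 ID@4 stall=2 (RAW on I1.r2 (WB@6)) EX@7 MEM@8 WB@9
I3 sub r2 <- r2,r2: IF@4 ID@7 stall=0 (-) EX@8 MEM@9 WB@10
I4 sub r3 <- r5,r4: IF@7 ID@8 stall=1 (RAW on I2.r4 (WB@9)) EX@10 MEM@11 WB@12
I5 sub r5 <- r1,r2: IF@8 ID@10 stall=0 (-) EX@11 MEM@12 WB@13
I6 ld r4 <- r3: IF@10 ID@11 stall=1 (RAW on I4.r3 (WB@12)) EX@13 MEM@14 WB@15

Answer: 5 6 9 10 12 13 15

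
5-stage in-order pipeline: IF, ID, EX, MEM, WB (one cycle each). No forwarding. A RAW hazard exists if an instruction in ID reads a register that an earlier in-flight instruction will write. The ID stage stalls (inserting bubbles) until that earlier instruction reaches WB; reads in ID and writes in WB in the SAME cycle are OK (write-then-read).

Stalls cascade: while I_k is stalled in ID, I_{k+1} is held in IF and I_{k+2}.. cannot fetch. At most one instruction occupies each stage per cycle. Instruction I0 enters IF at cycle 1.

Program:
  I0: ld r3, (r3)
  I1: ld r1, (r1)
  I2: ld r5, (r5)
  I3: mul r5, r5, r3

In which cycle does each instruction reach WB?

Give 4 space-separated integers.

Answer: 5 6 7 10

Derivation:
I0 ld r3 <- r3: IF@1 ID@2 stall=0 (-) EX@3 MEM@4 WB@5
I1 ld r1 <- r1: IF@2 ID@3 stall=0 (-) EX@4 MEM@5 WB@6
I2 ld r5 <- r5: IF@3 ID@4 stall=0 (-) EX@5 MEM@6 WB@7
I3 mul r5 <- r5,r3: IF@4 ID@5 stall=2 (RAW on I2.r5 (WB@7)) EX@8 MEM@9 WB@10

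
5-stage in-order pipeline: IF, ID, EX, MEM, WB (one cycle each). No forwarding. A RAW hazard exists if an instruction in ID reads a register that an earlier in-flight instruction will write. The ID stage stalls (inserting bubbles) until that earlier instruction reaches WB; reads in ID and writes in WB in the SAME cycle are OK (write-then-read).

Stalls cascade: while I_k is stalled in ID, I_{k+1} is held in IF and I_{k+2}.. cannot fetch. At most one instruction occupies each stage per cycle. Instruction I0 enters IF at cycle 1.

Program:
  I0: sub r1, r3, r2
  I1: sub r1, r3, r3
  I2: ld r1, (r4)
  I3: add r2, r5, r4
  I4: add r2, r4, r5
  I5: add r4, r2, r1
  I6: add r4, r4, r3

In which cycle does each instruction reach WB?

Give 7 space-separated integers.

I0 sub r1 <- r3,r2: IF@1 ID@2 stall=0 (-) EX@3 MEM@4 WB@5
I1 sub r1 <- r3,r3: IF@2 ID@3 stall=0 (-) EX@4 MEM@5 WB@6
I2 ld r1 <- r4: IF@3 ID@4 stall=0 (-) EX@5 MEM@6 WB@7
I3 add r2 <- r5,r4: IF@4 ID@5 stall=0 (-) EX@6 MEM@7 WB@8
I4 add r2 <- r4,r5: IF@5 ID@6 stall=0 (-) EX@7 MEM@8 WB@9
I5 add r4 <- r2,r1: IF@6 ID@7 stall=2 (RAW on I4.r2 (WB@9)) EX@10 MEM@11 WB@12
I6 add r4 <- r4,r3: IF@7 ID@10 stall=2 (RAW on I5.r4 (WB@12)) EX@13 MEM@14 WB@15

Answer: 5 6 7 8 9 12 15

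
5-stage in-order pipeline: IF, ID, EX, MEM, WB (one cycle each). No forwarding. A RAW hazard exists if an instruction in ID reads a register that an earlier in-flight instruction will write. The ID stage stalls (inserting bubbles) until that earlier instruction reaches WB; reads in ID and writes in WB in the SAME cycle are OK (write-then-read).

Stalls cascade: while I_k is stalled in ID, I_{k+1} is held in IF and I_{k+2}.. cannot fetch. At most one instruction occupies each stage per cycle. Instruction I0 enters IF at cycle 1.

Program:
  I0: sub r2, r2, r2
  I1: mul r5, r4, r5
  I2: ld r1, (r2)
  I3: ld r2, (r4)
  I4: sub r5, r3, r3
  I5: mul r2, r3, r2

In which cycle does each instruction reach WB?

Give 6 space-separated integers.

I0 sub r2 <- r2,r2: IF@1 ID@2 stall=0 (-) EX@3 MEM@4 WB@5
I1 mul r5 <- r4,r5: IF@2 ID@3 stall=0 (-) EX@4 MEM@5 WB@6
I2 ld r1 <- r2: IF@3 ID@4 stall=1 (RAW on I0.r2 (WB@5)) EX@6 MEM@7 WB@8
I3 ld r2 <- r4: IF@4 ID@6 stall=0 (-) EX@7 MEM@8 WB@9
I4 sub r5 <- r3,r3: IF@6 ID@7 stall=0 (-) EX@8 MEM@9 WB@10
I5 mul r2 <- r3,r2: IF@7 ID@8 stall=1 (RAW on I3.r2 (WB@9)) EX@10 MEM@11 WB@12

Answer: 5 6 8 9 10 12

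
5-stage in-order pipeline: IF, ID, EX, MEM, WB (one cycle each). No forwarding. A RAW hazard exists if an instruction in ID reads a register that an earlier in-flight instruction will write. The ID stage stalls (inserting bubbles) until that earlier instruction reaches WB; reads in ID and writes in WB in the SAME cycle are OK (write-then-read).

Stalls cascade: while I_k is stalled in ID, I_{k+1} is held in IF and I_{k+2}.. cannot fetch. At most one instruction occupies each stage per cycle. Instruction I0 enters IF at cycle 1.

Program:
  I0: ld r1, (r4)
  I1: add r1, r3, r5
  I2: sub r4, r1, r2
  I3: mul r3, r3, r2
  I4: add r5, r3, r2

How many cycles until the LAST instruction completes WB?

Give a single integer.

I0 ld r1 <- r4: IF@1 ID@2 stall=0 (-) EX@3 MEM@4 WB@5
I1 add r1 <- r3,r5: IF@2 ID@3 stall=0 (-) EX@4 MEM@5 WB@6
I2 sub r4 <- r1,r2: IF@3 ID@4 stall=2 (RAW on I1.r1 (WB@6)) EX@7 MEM@8 WB@9
I3 mul r3 <- r3,r2: IF@4 ID@7 stall=0 (-) EX@8 MEM@9 WB@10
I4 add r5 <- r3,r2: IF@7 ID@8 stall=2 (RAW on I3.r3 (WB@10)) EX@11 MEM@12 WB@13

Answer: 13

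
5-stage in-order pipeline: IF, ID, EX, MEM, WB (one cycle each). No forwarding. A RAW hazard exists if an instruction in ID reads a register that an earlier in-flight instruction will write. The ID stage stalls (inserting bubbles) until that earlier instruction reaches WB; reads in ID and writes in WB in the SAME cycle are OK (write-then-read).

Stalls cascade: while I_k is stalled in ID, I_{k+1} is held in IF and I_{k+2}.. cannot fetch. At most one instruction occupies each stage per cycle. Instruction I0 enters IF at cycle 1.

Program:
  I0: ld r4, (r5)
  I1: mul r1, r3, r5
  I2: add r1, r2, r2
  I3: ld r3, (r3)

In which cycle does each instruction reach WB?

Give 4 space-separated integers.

I0 ld r4 <- r5: IF@1 ID@2 stall=0 (-) EX@3 MEM@4 WB@5
I1 mul r1 <- r3,r5: IF@2 ID@3 stall=0 (-) EX@4 MEM@5 WB@6
I2 add r1 <- r2,r2: IF@3 ID@4 stall=0 (-) EX@5 MEM@6 WB@7
I3 ld r3 <- r3: IF@4 ID@5 stall=0 (-) EX@6 MEM@7 WB@8

Answer: 5 6 7 8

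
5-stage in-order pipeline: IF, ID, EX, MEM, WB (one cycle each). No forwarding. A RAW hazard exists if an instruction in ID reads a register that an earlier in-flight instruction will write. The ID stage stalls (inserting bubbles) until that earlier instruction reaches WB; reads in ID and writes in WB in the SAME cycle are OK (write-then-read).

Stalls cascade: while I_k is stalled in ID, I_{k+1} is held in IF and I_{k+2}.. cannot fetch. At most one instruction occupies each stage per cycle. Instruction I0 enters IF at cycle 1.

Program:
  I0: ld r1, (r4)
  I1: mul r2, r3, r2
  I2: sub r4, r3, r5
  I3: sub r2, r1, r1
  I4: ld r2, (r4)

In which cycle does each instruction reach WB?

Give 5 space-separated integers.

I0 ld r1 <- r4: IF@1 ID@2 stall=0 (-) EX@3 MEM@4 WB@5
I1 mul r2 <- r3,r2: IF@2 ID@3 stall=0 (-) EX@4 MEM@5 WB@6
I2 sub r4 <- r3,r5: IF@3 ID@4 stall=0 (-) EX@5 MEM@6 WB@7
I3 sub r2 <- r1,r1: IF@4 ID@5 stall=0 (-) EX@6 MEM@7 WB@8
I4 ld r2 <- r4: IF@5 ID@6 stall=1 (RAW on I2.r4 (WB@7)) EX@8 MEM@9 WB@10

Answer: 5 6 7 8 10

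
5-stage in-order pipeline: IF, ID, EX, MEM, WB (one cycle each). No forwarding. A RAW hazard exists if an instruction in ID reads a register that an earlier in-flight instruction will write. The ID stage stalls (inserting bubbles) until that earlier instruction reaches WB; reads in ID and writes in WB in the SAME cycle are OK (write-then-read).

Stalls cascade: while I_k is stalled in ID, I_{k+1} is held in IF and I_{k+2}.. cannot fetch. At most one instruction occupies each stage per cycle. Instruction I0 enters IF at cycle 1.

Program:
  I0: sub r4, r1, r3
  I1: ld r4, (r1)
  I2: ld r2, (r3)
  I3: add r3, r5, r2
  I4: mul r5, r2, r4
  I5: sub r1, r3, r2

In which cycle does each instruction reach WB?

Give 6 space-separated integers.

Answer: 5 6 7 10 11 13

Derivation:
I0 sub r4 <- r1,r3: IF@1 ID@2 stall=0 (-) EX@3 MEM@4 WB@5
I1 ld r4 <- r1: IF@2 ID@3 stall=0 (-) EX@4 MEM@5 WB@6
I2 ld r2 <- r3: IF@3 ID@4 stall=0 (-) EX@5 MEM@6 WB@7
I3 add r3 <- r5,r2: IF@4 ID@5 stall=2 (RAW on I2.r2 (WB@7)) EX@8 MEM@9 WB@10
I4 mul r5 <- r2,r4: IF@5 ID@8 stall=0 (-) EX@9 MEM@10 WB@11
I5 sub r1 <- r3,r2: IF@8 ID@9 stall=1 (RAW on I3.r3 (WB@10)) EX@11 MEM@12 WB@13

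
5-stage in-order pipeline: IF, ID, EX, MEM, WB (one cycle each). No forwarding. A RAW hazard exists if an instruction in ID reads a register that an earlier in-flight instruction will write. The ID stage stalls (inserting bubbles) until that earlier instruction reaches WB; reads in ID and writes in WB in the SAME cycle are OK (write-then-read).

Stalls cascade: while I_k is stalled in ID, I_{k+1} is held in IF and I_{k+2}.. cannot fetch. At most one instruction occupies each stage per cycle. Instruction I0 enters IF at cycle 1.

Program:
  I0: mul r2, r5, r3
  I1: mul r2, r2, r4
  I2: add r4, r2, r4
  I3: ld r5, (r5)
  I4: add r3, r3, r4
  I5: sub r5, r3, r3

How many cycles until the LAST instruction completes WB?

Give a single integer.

Answer: 17

Derivation:
I0 mul r2 <- r5,r3: IF@1 ID@2 stall=0 (-) EX@3 MEM@4 WB@5
I1 mul r2 <- r2,r4: IF@2 ID@3 stall=2 (RAW on I0.r2 (WB@5)) EX@6 MEM@7 WB@8
I2 add r4 <- r2,r4: IF@3 ID@6 stall=2 (RAW on I1.r2 (WB@8)) EX@9 MEM@10 WB@11
I3 ld r5 <- r5: IF@6 ID@9 stall=0 (-) EX@10 MEM@11 WB@12
I4 add r3 <- r3,r4: IF@9 ID@10 stall=1 (RAW on I2.r4 (WB@11)) EX@12 MEM@13 WB@14
I5 sub r5 <- r3,r3: IF@10 ID@12 stall=2 (RAW on I4.r3 (WB@14)) EX@15 MEM@16 WB@17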